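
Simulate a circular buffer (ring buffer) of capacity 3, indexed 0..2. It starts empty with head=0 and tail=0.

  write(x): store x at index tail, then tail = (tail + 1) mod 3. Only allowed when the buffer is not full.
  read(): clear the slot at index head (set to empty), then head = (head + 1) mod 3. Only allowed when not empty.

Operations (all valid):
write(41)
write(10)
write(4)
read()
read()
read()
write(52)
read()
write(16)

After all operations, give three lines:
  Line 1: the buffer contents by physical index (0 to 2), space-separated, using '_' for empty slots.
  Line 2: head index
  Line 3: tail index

write(41): buf=[41 _ _], head=0, tail=1, size=1
write(10): buf=[41 10 _], head=0, tail=2, size=2
write(4): buf=[41 10 4], head=0, tail=0, size=3
read(): buf=[_ 10 4], head=1, tail=0, size=2
read(): buf=[_ _ 4], head=2, tail=0, size=1
read(): buf=[_ _ _], head=0, tail=0, size=0
write(52): buf=[52 _ _], head=0, tail=1, size=1
read(): buf=[_ _ _], head=1, tail=1, size=0
write(16): buf=[_ 16 _], head=1, tail=2, size=1

Answer: _ 16 _
1
2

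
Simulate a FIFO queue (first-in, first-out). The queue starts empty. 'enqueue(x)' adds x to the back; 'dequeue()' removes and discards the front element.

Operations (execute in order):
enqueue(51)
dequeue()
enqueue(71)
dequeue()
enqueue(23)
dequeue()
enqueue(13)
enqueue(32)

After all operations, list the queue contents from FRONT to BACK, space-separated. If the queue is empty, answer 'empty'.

Answer: 13 32

Derivation:
enqueue(51): [51]
dequeue(): []
enqueue(71): [71]
dequeue(): []
enqueue(23): [23]
dequeue(): []
enqueue(13): [13]
enqueue(32): [13, 32]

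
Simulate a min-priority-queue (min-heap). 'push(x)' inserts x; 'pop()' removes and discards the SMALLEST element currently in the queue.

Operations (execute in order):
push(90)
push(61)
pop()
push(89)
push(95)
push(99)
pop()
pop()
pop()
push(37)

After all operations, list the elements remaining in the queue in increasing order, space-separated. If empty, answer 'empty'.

Answer: 37 99

Derivation:
push(90): heap contents = [90]
push(61): heap contents = [61, 90]
pop() → 61: heap contents = [90]
push(89): heap contents = [89, 90]
push(95): heap contents = [89, 90, 95]
push(99): heap contents = [89, 90, 95, 99]
pop() → 89: heap contents = [90, 95, 99]
pop() → 90: heap contents = [95, 99]
pop() → 95: heap contents = [99]
push(37): heap contents = [37, 99]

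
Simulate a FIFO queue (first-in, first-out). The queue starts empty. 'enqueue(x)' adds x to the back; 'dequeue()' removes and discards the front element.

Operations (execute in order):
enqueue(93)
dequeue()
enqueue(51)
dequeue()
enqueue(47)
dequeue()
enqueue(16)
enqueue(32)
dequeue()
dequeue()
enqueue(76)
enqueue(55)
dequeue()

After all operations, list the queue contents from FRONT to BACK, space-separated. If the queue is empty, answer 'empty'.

enqueue(93): [93]
dequeue(): []
enqueue(51): [51]
dequeue(): []
enqueue(47): [47]
dequeue(): []
enqueue(16): [16]
enqueue(32): [16, 32]
dequeue(): [32]
dequeue(): []
enqueue(76): [76]
enqueue(55): [76, 55]
dequeue(): [55]

Answer: 55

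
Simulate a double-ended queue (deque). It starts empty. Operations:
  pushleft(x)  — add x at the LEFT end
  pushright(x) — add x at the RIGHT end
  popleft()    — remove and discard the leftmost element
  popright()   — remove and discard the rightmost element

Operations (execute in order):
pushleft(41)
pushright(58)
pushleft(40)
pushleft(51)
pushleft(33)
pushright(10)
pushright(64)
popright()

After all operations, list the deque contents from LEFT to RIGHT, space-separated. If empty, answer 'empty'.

Answer: 33 51 40 41 58 10

Derivation:
pushleft(41): [41]
pushright(58): [41, 58]
pushleft(40): [40, 41, 58]
pushleft(51): [51, 40, 41, 58]
pushleft(33): [33, 51, 40, 41, 58]
pushright(10): [33, 51, 40, 41, 58, 10]
pushright(64): [33, 51, 40, 41, 58, 10, 64]
popright(): [33, 51, 40, 41, 58, 10]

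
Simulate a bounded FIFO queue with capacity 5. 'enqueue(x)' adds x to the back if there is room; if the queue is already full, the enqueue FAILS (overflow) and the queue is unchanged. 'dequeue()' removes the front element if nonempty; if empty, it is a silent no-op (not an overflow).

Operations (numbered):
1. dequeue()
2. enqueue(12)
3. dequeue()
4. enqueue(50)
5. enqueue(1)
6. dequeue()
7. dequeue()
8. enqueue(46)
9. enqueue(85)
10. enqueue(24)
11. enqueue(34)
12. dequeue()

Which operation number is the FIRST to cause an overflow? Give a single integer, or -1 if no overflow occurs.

Answer: -1

Derivation:
1. dequeue(): empty, no-op, size=0
2. enqueue(12): size=1
3. dequeue(): size=0
4. enqueue(50): size=1
5. enqueue(1): size=2
6. dequeue(): size=1
7. dequeue(): size=0
8. enqueue(46): size=1
9. enqueue(85): size=2
10. enqueue(24): size=3
11. enqueue(34): size=4
12. dequeue(): size=3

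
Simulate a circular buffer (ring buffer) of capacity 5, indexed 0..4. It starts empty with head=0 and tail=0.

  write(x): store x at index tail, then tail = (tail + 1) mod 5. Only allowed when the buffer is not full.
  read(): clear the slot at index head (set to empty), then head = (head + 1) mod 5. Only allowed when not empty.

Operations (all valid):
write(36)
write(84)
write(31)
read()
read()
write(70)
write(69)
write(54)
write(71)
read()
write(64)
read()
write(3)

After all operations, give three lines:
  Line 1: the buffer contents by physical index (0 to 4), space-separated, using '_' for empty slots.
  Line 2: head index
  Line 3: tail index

write(36): buf=[36 _ _ _ _], head=0, tail=1, size=1
write(84): buf=[36 84 _ _ _], head=0, tail=2, size=2
write(31): buf=[36 84 31 _ _], head=0, tail=3, size=3
read(): buf=[_ 84 31 _ _], head=1, tail=3, size=2
read(): buf=[_ _ 31 _ _], head=2, tail=3, size=1
write(70): buf=[_ _ 31 70 _], head=2, tail=4, size=2
write(69): buf=[_ _ 31 70 69], head=2, tail=0, size=3
write(54): buf=[54 _ 31 70 69], head=2, tail=1, size=4
write(71): buf=[54 71 31 70 69], head=2, tail=2, size=5
read(): buf=[54 71 _ 70 69], head=3, tail=2, size=4
write(64): buf=[54 71 64 70 69], head=3, tail=3, size=5
read(): buf=[54 71 64 _ 69], head=4, tail=3, size=4
write(3): buf=[54 71 64 3 69], head=4, tail=4, size=5

Answer: 54 71 64 3 69
4
4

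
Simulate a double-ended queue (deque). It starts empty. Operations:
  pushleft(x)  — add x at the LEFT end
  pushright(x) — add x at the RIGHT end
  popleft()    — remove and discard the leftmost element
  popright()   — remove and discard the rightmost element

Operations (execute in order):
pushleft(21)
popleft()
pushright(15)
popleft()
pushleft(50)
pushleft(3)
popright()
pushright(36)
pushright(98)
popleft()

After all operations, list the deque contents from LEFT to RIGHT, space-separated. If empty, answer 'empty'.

pushleft(21): [21]
popleft(): []
pushright(15): [15]
popleft(): []
pushleft(50): [50]
pushleft(3): [3, 50]
popright(): [3]
pushright(36): [3, 36]
pushright(98): [3, 36, 98]
popleft(): [36, 98]

Answer: 36 98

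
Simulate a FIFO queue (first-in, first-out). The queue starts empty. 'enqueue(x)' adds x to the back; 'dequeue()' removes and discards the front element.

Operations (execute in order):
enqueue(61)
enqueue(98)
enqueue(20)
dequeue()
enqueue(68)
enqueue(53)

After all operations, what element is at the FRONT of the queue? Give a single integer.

Answer: 98

Derivation:
enqueue(61): queue = [61]
enqueue(98): queue = [61, 98]
enqueue(20): queue = [61, 98, 20]
dequeue(): queue = [98, 20]
enqueue(68): queue = [98, 20, 68]
enqueue(53): queue = [98, 20, 68, 53]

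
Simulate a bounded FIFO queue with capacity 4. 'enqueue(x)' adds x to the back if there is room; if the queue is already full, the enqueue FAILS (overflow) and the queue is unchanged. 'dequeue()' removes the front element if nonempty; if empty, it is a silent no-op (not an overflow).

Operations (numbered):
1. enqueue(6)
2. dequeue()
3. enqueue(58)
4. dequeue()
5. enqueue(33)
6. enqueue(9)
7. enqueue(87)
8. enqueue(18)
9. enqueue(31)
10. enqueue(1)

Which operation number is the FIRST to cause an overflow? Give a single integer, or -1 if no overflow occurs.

Answer: 9

Derivation:
1. enqueue(6): size=1
2. dequeue(): size=0
3. enqueue(58): size=1
4. dequeue(): size=0
5. enqueue(33): size=1
6. enqueue(9): size=2
7. enqueue(87): size=3
8. enqueue(18): size=4
9. enqueue(31): size=4=cap → OVERFLOW (fail)
10. enqueue(1): size=4=cap → OVERFLOW (fail)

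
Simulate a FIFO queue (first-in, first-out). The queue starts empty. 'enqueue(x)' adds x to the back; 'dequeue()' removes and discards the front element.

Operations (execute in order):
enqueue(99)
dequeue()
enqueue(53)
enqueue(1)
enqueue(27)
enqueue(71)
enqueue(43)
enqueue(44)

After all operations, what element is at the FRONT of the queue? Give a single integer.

enqueue(99): queue = [99]
dequeue(): queue = []
enqueue(53): queue = [53]
enqueue(1): queue = [53, 1]
enqueue(27): queue = [53, 1, 27]
enqueue(71): queue = [53, 1, 27, 71]
enqueue(43): queue = [53, 1, 27, 71, 43]
enqueue(44): queue = [53, 1, 27, 71, 43, 44]

Answer: 53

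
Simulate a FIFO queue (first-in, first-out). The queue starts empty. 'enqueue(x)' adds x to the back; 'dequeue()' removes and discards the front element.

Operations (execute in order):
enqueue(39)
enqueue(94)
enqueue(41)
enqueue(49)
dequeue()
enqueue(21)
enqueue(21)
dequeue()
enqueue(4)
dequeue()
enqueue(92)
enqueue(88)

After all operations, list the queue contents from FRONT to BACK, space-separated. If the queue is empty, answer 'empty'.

enqueue(39): [39]
enqueue(94): [39, 94]
enqueue(41): [39, 94, 41]
enqueue(49): [39, 94, 41, 49]
dequeue(): [94, 41, 49]
enqueue(21): [94, 41, 49, 21]
enqueue(21): [94, 41, 49, 21, 21]
dequeue(): [41, 49, 21, 21]
enqueue(4): [41, 49, 21, 21, 4]
dequeue(): [49, 21, 21, 4]
enqueue(92): [49, 21, 21, 4, 92]
enqueue(88): [49, 21, 21, 4, 92, 88]

Answer: 49 21 21 4 92 88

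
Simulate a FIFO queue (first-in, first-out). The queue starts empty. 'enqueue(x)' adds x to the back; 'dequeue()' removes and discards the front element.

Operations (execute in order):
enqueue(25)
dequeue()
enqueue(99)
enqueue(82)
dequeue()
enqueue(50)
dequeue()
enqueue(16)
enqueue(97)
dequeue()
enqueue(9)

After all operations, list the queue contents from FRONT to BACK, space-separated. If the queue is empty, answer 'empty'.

Answer: 16 97 9

Derivation:
enqueue(25): [25]
dequeue(): []
enqueue(99): [99]
enqueue(82): [99, 82]
dequeue(): [82]
enqueue(50): [82, 50]
dequeue(): [50]
enqueue(16): [50, 16]
enqueue(97): [50, 16, 97]
dequeue(): [16, 97]
enqueue(9): [16, 97, 9]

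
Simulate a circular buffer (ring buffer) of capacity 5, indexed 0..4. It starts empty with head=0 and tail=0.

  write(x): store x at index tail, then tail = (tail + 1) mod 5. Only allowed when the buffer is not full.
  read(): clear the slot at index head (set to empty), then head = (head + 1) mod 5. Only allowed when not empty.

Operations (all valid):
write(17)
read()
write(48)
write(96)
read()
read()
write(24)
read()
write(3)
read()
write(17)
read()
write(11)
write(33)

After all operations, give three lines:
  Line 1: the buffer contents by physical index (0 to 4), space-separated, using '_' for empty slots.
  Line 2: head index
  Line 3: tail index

write(17): buf=[17 _ _ _ _], head=0, tail=1, size=1
read(): buf=[_ _ _ _ _], head=1, tail=1, size=0
write(48): buf=[_ 48 _ _ _], head=1, tail=2, size=1
write(96): buf=[_ 48 96 _ _], head=1, tail=3, size=2
read(): buf=[_ _ 96 _ _], head=2, tail=3, size=1
read(): buf=[_ _ _ _ _], head=3, tail=3, size=0
write(24): buf=[_ _ _ 24 _], head=3, tail=4, size=1
read(): buf=[_ _ _ _ _], head=4, tail=4, size=0
write(3): buf=[_ _ _ _ 3], head=4, tail=0, size=1
read(): buf=[_ _ _ _ _], head=0, tail=0, size=0
write(17): buf=[17 _ _ _ _], head=0, tail=1, size=1
read(): buf=[_ _ _ _ _], head=1, tail=1, size=0
write(11): buf=[_ 11 _ _ _], head=1, tail=2, size=1
write(33): buf=[_ 11 33 _ _], head=1, tail=3, size=2

Answer: _ 11 33 _ _
1
3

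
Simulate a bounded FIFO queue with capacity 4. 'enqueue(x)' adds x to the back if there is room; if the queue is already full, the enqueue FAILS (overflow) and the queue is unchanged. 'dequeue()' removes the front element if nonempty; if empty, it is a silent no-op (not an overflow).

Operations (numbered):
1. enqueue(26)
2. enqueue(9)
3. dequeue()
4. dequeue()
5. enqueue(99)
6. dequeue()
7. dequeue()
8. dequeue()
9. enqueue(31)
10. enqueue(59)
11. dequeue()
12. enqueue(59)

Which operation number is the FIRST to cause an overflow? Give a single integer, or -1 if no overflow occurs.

1. enqueue(26): size=1
2. enqueue(9): size=2
3. dequeue(): size=1
4. dequeue(): size=0
5. enqueue(99): size=1
6. dequeue(): size=0
7. dequeue(): empty, no-op, size=0
8. dequeue(): empty, no-op, size=0
9. enqueue(31): size=1
10. enqueue(59): size=2
11. dequeue(): size=1
12. enqueue(59): size=2

Answer: -1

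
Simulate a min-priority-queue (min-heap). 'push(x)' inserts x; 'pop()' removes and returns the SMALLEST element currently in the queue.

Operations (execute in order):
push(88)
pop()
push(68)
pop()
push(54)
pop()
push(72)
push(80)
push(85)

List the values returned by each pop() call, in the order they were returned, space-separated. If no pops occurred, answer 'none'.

push(88): heap contents = [88]
pop() → 88: heap contents = []
push(68): heap contents = [68]
pop() → 68: heap contents = []
push(54): heap contents = [54]
pop() → 54: heap contents = []
push(72): heap contents = [72]
push(80): heap contents = [72, 80]
push(85): heap contents = [72, 80, 85]

Answer: 88 68 54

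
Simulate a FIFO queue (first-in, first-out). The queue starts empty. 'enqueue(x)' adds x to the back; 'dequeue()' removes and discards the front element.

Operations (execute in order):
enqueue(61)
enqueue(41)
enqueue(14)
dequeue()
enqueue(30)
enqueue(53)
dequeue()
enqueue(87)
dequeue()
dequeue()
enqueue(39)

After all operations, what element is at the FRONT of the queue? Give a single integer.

Answer: 53

Derivation:
enqueue(61): queue = [61]
enqueue(41): queue = [61, 41]
enqueue(14): queue = [61, 41, 14]
dequeue(): queue = [41, 14]
enqueue(30): queue = [41, 14, 30]
enqueue(53): queue = [41, 14, 30, 53]
dequeue(): queue = [14, 30, 53]
enqueue(87): queue = [14, 30, 53, 87]
dequeue(): queue = [30, 53, 87]
dequeue(): queue = [53, 87]
enqueue(39): queue = [53, 87, 39]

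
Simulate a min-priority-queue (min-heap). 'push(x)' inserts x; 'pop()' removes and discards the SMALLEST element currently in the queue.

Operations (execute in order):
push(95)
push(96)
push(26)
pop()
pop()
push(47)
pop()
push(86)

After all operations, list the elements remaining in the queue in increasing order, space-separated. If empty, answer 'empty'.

push(95): heap contents = [95]
push(96): heap contents = [95, 96]
push(26): heap contents = [26, 95, 96]
pop() → 26: heap contents = [95, 96]
pop() → 95: heap contents = [96]
push(47): heap contents = [47, 96]
pop() → 47: heap contents = [96]
push(86): heap contents = [86, 96]

Answer: 86 96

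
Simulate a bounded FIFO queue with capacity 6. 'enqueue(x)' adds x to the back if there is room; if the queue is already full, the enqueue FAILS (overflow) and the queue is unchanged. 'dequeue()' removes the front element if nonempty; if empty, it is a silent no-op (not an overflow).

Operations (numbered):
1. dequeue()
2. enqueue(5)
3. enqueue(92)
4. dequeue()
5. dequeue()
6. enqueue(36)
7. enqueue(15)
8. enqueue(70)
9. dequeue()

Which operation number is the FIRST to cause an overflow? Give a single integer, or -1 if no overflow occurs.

1. dequeue(): empty, no-op, size=0
2. enqueue(5): size=1
3. enqueue(92): size=2
4. dequeue(): size=1
5. dequeue(): size=0
6. enqueue(36): size=1
7. enqueue(15): size=2
8. enqueue(70): size=3
9. dequeue(): size=2

Answer: -1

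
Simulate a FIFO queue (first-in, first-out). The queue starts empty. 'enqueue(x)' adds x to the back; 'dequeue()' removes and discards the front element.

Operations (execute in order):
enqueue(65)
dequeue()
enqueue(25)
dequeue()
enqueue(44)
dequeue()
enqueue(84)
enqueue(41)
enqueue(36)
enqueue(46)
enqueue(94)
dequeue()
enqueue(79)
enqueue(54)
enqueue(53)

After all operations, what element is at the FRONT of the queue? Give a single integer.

enqueue(65): queue = [65]
dequeue(): queue = []
enqueue(25): queue = [25]
dequeue(): queue = []
enqueue(44): queue = [44]
dequeue(): queue = []
enqueue(84): queue = [84]
enqueue(41): queue = [84, 41]
enqueue(36): queue = [84, 41, 36]
enqueue(46): queue = [84, 41, 36, 46]
enqueue(94): queue = [84, 41, 36, 46, 94]
dequeue(): queue = [41, 36, 46, 94]
enqueue(79): queue = [41, 36, 46, 94, 79]
enqueue(54): queue = [41, 36, 46, 94, 79, 54]
enqueue(53): queue = [41, 36, 46, 94, 79, 54, 53]

Answer: 41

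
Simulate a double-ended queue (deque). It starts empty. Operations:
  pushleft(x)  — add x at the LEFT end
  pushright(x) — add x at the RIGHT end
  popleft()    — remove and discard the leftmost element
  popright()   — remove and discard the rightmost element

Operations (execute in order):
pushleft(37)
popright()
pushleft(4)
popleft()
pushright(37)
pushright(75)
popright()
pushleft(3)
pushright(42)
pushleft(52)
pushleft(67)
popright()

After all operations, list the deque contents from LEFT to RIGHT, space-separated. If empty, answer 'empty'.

Answer: 67 52 3 37

Derivation:
pushleft(37): [37]
popright(): []
pushleft(4): [4]
popleft(): []
pushright(37): [37]
pushright(75): [37, 75]
popright(): [37]
pushleft(3): [3, 37]
pushright(42): [3, 37, 42]
pushleft(52): [52, 3, 37, 42]
pushleft(67): [67, 52, 3, 37, 42]
popright(): [67, 52, 3, 37]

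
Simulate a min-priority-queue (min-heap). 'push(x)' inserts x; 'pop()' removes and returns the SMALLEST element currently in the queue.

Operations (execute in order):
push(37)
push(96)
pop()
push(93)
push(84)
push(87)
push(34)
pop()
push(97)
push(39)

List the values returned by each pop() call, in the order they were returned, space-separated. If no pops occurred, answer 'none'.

push(37): heap contents = [37]
push(96): heap contents = [37, 96]
pop() → 37: heap contents = [96]
push(93): heap contents = [93, 96]
push(84): heap contents = [84, 93, 96]
push(87): heap contents = [84, 87, 93, 96]
push(34): heap contents = [34, 84, 87, 93, 96]
pop() → 34: heap contents = [84, 87, 93, 96]
push(97): heap contents = [84, 87, 93, 96, 97]
push(39): heap contents = [39, 84, 87, 93, 96, 97]

Answer: 37 34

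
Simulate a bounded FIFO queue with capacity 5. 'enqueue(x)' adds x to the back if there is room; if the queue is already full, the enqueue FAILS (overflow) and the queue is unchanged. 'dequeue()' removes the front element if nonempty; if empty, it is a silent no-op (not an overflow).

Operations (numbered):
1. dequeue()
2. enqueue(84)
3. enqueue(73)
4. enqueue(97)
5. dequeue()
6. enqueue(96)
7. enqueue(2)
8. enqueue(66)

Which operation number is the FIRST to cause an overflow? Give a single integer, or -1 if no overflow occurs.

1. dequeue(): empty, no-op, size=0
2. enqueue(84): size=1
3. enqueue(73): size=2
4. enqueue(97): size=3
5. dequeue(): size=2
6. enqueue(96): size=3
7. enqueue(2): size=4
8. enqueue(66): size=5

Answer: -1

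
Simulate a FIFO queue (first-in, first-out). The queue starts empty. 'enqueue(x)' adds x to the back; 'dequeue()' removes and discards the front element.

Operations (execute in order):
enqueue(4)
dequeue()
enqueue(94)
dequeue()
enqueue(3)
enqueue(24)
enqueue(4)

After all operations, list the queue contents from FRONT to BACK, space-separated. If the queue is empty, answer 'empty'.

enqueue(4): [4]
dequeue(): []
enqueue(94): [94]
dequeue(): []
enqueue(3): [3]
enqueue(24): [3, 24]
enqueue(4): [3, 24, 4]

Answer: 3 24 4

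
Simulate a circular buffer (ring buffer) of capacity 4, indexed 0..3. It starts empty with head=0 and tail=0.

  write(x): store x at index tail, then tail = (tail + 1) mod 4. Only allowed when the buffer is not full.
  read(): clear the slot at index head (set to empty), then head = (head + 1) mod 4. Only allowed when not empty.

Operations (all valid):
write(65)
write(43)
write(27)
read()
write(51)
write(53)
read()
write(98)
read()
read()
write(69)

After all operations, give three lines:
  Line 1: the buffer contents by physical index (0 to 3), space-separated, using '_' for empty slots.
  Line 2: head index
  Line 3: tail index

Answer: 53 98 69 _
0
3

Derivation:
write(65): buf=[65 _ _ _], head=0, tail=1, size=1
write(43): buf=[65 43 _ _], head=0, tail=2, size=2
write(27): buf=[65 43 27 _], head=0, tail=3, size=3
read(): buf=[_ 43 27 _], head=1, tail=3, size=2
write(51): buf=[_ 43 27 51], head=1, tail=0, size=3
write(53): buf=[53 43 27 51], head=1, tail=1, size=4
read(): buf=[53 _ 27 51], head=2, tail=1, size=3
write(98): buf=[53 98 27 51], head=2, tail=2, size=4
read(): buf=[53 98 _ 51], head=3, tail=2, size=3
read(): buf=[53 98 _ _], head=0, tail=2, size=2
write(69): buf=[53 98 69 _], head=0, tail=3, size=3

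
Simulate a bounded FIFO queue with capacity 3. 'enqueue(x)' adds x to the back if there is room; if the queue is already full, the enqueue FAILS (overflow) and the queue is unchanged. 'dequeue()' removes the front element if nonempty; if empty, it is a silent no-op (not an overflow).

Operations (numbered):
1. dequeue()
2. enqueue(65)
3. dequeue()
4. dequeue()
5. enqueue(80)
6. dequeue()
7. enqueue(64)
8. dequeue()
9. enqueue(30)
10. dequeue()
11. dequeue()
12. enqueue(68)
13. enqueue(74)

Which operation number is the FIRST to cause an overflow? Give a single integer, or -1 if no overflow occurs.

1. dequeue(): empty, no-op, size=0
2. enqueue(65): size=1
3. dequeue(): size=0
4. dequeue(): empty, no-op, size=0
5. enqueue(80): size=1
6. dequeue(): size=0
7. enqueue(64): size=1
8. dequeue(): size=0
9. enqueue(30): size=1
10. dequeue(): size=0
11. dequeue(): empty, no-op, size=0
12. enqueue(68): size=1
13. enqueue(74): size=2

Answer: -1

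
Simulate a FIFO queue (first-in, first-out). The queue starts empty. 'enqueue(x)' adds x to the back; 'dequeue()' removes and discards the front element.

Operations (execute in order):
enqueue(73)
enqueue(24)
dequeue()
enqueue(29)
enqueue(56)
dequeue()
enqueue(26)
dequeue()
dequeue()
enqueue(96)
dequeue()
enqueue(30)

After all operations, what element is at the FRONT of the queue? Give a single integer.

Answer: 96

Derivation:
enqueue(73): queue = [73]
enqueue(24): queue = [73, 24]
dequeue(): queue = [24]
enqueue(29): queue = [24, 29]
enqueue(56): queue = [24, 29, 56]
dequeue(): queue = [29, 56]
enqueue(26): queue = [29, 56, 26]
dequeue(): queue = [56, 26]
dequeue(): queue = [26]
enqueue(96): queue = [26, 96]
dequeue(): queue = [96]
enqueue(30): queue = [96, 30]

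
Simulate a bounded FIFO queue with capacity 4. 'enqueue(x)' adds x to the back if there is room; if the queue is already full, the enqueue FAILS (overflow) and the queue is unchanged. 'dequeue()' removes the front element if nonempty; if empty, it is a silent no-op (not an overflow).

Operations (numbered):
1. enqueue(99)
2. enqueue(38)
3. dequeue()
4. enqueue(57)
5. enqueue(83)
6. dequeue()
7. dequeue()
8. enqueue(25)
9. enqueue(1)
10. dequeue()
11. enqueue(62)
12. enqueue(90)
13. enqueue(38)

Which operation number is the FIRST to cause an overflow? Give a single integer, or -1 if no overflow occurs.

Answer: 13

Derivation:
1. enqueue(99): size=1
2. enqueue(38): size=2
3. dequeue(): size=1
4. enqueue(57): size=2
5. enqueue(83): size=3
6. dequeue(): size=2
7. dequeue(): size=1
8. enqueue(25): size=2
9. enqueue(1): size=3
10. dequeue(): size=2
11. enqueue(62): size=3
12. enqueue(90): size=4
13. enqueue(38): size=4=cap → OVERFLOW (fail)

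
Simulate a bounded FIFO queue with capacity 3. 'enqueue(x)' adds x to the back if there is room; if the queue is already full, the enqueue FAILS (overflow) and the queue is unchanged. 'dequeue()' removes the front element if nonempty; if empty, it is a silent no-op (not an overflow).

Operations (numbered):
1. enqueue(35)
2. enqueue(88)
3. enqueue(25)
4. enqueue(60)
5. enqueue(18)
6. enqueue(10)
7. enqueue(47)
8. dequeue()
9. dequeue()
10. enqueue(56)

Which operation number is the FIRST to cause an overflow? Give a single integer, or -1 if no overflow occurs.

1. enqueue(35): size=1
2. enqueue(88): size=2
3. enqueue(25): size=3
4. enqueue(60): size=3=cap → OVERFLOW (fail)
5. enqueue(18): size=3=cap → OVERFLOW (fail)
6. enqueue(10): size=3=cap → OVERFLOW (fail)
7. enqueue(47): size=3=cap → OVERFLOW (fail)
8. dequeue(): size=2
9. dequeue(): size=1
10. enqueue(56): size=2

Answer: 4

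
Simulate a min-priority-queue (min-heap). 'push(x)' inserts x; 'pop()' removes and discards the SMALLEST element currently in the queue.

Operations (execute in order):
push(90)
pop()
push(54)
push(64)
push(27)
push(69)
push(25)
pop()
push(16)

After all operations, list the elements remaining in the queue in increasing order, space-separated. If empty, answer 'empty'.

Answer: 16 27 54 64 69

Derivation:
push(90): heap contents = [90]
pop() → 90: heap contents = []
push(54): heap contents = [54]
push(64): heap contents = [54, 64]
push(27): heap contents = [27, 54, 64]
push(69): heap contents = [27, 54, 64, 69]
push(25): heap contents = [25, 27, 54, 64, 69]
pop() → 25: heap contents = [27, 54, 64, 69]
push(16): heap contents = [16, 27, 54, 64, 69]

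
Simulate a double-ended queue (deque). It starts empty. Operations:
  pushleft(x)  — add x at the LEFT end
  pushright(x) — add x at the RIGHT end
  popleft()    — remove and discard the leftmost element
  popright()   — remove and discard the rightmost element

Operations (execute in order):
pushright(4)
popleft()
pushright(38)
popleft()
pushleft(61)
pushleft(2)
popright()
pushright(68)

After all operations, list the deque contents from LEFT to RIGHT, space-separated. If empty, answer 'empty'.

pushright(4): [4]
popleft(): []
pushright(38): [38]
popleft(): []
pushleft(61): [61]
pushleft(2): [2, 61]
popright(): [2]
pushright(68): [2, 68]

Answer: 2 68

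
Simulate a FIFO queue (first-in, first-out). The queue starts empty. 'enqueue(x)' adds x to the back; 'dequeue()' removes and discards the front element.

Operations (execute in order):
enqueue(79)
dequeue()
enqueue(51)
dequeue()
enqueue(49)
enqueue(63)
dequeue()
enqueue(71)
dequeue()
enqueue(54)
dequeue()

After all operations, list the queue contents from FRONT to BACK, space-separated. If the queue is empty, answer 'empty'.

Answer: 54

Derivation:
enqueue(79): [79]
dequeue(): []
enqueue(51): [51]
dequeue(): []
enqueue(49): [49]
enqueue(63): [49, 63]
dequeue(): [63]
enqueue(71): [63, 71]
dequeue(): [71]
enqueue(54): [71, 54]
dequeue(): [54]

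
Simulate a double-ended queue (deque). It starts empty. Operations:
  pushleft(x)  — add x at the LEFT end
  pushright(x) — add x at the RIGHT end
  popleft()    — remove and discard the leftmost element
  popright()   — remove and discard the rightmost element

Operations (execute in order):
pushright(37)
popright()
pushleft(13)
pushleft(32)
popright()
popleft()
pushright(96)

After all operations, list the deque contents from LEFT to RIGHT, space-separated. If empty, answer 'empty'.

pushright(37): [37]
popright(): []
pushleft(13): [13]
pushleft(32): [32, 13]
popright(): [32]
popleft(): []
pushright(96): [96]

Answer: 96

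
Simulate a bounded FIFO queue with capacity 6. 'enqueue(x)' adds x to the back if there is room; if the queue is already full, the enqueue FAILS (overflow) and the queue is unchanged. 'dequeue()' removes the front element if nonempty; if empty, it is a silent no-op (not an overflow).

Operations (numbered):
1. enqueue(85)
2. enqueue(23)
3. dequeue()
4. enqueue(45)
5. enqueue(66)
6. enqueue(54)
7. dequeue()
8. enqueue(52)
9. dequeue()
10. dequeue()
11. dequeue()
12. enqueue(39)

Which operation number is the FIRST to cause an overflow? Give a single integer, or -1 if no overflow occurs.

Answer: -1

Derivation:
1. enqueue(85): size=1
2. enqueue(23): size=2
3. dequeue(): size=1
4. enqueue(45): size=2
5. enqueue(66): size=3
6. enqueue(54): size=4
7. dequeue(): size=3
8. enqueue(52): size=4
9. dequeue(): size=3
10. dequeue(): size=2
11. dequeue(): size=1
12. enqueue(39): size=2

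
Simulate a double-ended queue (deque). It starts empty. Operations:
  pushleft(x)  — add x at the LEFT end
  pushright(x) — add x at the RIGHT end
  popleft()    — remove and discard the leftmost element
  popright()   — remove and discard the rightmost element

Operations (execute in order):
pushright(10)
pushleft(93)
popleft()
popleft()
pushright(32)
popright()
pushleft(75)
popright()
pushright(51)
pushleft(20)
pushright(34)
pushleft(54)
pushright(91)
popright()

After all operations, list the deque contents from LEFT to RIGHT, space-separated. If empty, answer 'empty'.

Answer: 54 20 51 34

Derivation:
pushright(10): [10]
pushleft(93): [93, 10]
popleft(): [10]
popleft(): []
pushright(32): [32]
popright(): []
pushleft(75): [75]
popright(): []
pushright(51): [51]
pushleft(20): [20, 51]
pushright(34): [20, 51, 34]
pushleft(54): [54, 20, 51, 34]
pushright(91): [54, 20, 51, 34, 91]
popright(): [54, 20, 51, 34]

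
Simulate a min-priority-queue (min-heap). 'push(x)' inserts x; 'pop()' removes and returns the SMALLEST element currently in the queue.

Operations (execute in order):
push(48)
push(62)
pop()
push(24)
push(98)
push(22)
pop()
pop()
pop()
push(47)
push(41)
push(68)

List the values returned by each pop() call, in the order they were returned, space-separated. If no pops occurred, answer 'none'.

Answer: 48 22 24 62

Derivation:
push(48): heap contents = [48]
push(62): heap contents = [48, 62]
pop() → 48: heap contents = [62]
push(24): heap contents = [24, 62]
push(98): heap contents = [24, 62, 98]
push(22): heap contents = [22, 24, 62, 98]
pop() → 22: heap contents = [24, 62, 98]
pop() → 24: heap contents = [62, 98]
pop() → 62: heap contents = [98]
push(47): heap contents = [47, 98]
push(41): heap contents = [41, 47, 98]
push(68): heap contents = [41, 47, 68, 98]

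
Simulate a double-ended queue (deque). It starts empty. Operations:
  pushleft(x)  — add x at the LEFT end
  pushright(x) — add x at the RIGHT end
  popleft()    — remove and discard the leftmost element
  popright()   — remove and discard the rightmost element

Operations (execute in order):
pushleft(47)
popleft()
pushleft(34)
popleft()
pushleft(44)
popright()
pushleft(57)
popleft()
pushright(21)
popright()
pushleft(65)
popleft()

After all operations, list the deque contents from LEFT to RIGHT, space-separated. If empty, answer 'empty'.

pushleft(47): [47]
popleft(): []
pushleft(34): [34]
popleft(): []
pushleft(44): [44]
popright(): []
pushleft(57): [57]
popleft(): []
pushright(21): [21]
popright(): []
pushleft(65): [65]
popleft(): []

Answer: empty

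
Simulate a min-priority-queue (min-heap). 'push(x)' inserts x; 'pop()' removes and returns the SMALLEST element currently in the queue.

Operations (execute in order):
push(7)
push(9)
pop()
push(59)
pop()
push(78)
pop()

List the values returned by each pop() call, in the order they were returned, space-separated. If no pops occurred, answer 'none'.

push(7): heap contents = [7]
push(9): heap contents = [7, 9]
pop() → 7: heap contents = [9]
push(59): heap contents = [9, 59]
pop() → 9: heap contents = [59]
push(78): heap contents = [59, 78]
pop() → 59: heap contents = [78]

Answer: 7 9 59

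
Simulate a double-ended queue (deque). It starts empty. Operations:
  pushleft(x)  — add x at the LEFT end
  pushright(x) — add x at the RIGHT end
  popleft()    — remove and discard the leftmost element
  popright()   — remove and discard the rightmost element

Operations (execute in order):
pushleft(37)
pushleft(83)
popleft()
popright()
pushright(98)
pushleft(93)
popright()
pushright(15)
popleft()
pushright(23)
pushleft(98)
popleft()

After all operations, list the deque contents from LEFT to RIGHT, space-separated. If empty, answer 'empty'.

pushleft(37): [37]
pushleft(83): [83, 37]
popleft(): [37]
popright(): []
pushright(98): [98]
pushleft(93): [93, 98]
popright(): [93]
pushright(15): [93, 15]
popleft(): [15]
pushright(23): [15, 23]
pushleft(98): [98, 15, 23]
popleft(): [15, 23]

Answer: 15 23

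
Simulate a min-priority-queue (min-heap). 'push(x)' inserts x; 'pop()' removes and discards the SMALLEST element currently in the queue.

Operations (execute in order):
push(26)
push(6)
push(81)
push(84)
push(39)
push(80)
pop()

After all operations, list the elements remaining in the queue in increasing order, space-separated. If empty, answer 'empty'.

push(26): heap contents = [26]
push(6): heap contents = [6, 26]
push(81): heap contents = [6, 26, 81]
push(84): heap contents = [6, 26, 81, 84]
push(39): heap contents = [6, 26, 39, 81, 84]
push(80): heap contents = [6, 26, 39, 80, 81, 84]
pop() → 6: heap contents = [26, 39, 80, 81, 84]

Answer: 26 39 80 81 84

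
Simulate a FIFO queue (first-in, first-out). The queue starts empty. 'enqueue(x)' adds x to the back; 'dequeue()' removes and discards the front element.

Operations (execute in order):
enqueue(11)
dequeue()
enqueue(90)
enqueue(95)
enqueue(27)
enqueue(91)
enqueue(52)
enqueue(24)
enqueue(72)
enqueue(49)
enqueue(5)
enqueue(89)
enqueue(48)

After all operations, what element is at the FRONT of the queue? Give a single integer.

enqueue(11): queue = [11]
dequeue(): queue = []
enqueue(90): queue = [90]
enqueue(95): queue = [90, 95]
enqueue(27): queue = [90, 95, 27]
enqueue(91): queue = [90, 95, 27, 91]
enqueue(52): queue = [90, 95, 27, 91, 52]
enqueue(24): queue = [90, 95, 27, 91, 52, 24]
enqueue(72): queue = [90, 95, 27, 91, 52, 24, 72]
enqueue(49): queue = [90, 95, 27, 91, 52, 24, 72, 49]
enqueue(5): queue = [90, 95, 27, 91, 52, 24, 72, 49, 5]
enqueue(89): queue = [90, 95, 27, 91, 52, 24, 72, 49, 5, 89]
enqueue(48): queue = [90, 95, 27, 91, 52, 24, 72, 49, 5, 89, 48]

Answer: 90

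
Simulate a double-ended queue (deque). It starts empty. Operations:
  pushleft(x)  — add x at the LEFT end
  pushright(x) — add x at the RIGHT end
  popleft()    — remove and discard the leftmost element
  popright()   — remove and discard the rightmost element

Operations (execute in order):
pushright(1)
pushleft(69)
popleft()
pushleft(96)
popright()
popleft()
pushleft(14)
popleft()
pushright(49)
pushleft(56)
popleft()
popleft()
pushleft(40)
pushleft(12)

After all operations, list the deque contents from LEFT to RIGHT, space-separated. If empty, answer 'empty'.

pushright(1): [1]
pushleft(69): [69, 1]
popleft(): [1]
pushleft(96): [96, 1]
popright(): [96]
popleft(): []
pushleft(14): [14]
popleft(): []
pushright(49): [49]
pushleft(56): [56, 49]
popleft(): [49]
popleft(): []
pushleft(40): [40]
pushleft(12): [12, 40]

Answer: 12 40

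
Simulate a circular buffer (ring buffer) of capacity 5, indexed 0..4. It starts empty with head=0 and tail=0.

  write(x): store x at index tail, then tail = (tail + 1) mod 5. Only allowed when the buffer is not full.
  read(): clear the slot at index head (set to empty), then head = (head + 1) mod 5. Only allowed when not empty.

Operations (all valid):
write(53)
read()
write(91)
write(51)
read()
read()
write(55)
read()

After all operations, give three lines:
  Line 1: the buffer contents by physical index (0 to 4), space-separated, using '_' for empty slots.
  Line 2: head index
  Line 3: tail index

Answer: _ _ _ _ _
4
4

Derivation:
write(53): buf=[53 _ _ _ _], head=0, tail=1, size=1
read(): buf=[_ _ _ _ _], head=1, tail=1, size=0
write(91): buf=[_ 91 _ _ _], head=1, tail=2, size=1
write(51): buf=[_ 91 51 _ _], head=1, tail=3, size=2
read(): buf=[_ _ 51 _ _], head=2, tail=3, size=1
read(): buf=[_ _ _ _ _], head=3, tail=3, size=0
write(55): buf=[_ _ _ 55 _], head=3, tail=4, size=1
read(): buf=[_ _ _ _ _], head=4, tail=4, size=0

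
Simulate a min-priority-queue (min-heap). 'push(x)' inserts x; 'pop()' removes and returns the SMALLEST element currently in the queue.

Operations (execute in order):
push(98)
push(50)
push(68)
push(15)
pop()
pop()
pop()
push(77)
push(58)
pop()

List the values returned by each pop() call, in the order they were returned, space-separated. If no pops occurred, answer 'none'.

Answer: 15 50 68 58

Derivation:
push(98): heap contents = [98]
push(50): heap contents = [50, 98]
push(68): heap contents = [50, 68, 98]
push(15): heap contents = [15, 50, 68, 98]
pop() → 15: heap contents = [50, 68, 98]
pop() → 50: heap contents = [68, 98]
pop() → 68: heap contents = [98]
push(77): heap contents = [77, 98]
push(58): heap contents = [58, 77, 98]
pop() → 58: heap contents = [77, 98]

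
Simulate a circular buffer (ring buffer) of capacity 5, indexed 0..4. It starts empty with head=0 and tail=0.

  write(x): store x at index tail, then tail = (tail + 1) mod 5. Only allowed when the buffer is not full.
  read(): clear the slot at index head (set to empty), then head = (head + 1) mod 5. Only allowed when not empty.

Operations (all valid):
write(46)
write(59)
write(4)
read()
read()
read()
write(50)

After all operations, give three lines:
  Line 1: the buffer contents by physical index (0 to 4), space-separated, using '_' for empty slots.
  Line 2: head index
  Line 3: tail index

write(46): buf=[46 _ _ _ _], head=0, tail=1, size=1
write(59): buf=[46 59 _ _ _], head=0, tail=2, size=2
write(4): buf=[46 59 4 _ _], head=0, tail=3, size=3
read(): buf=[_ 59 4 _ _], head=1, tail=3, size=2
read(): buf=[_ _ 4 _ _], head=2, tail=3, size=1
read(): buf=[_ _ _ _ _], head=3, tail=3, size=0
write(50): buf=[_ _ _ 50 _], head=3, tail=4, size=1

Answer: _ _ _ 50 _
3
4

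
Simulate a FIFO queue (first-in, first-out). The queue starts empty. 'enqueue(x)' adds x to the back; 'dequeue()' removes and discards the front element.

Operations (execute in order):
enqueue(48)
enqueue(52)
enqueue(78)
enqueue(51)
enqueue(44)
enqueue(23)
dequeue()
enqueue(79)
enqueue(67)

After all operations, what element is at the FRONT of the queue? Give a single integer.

enqueue(48): queue = [48]
enqueue(52): queue = [48, 52]
enqueue(78): queue = [48, 52, 78]
enqueue(51): queue = [48, 52, 78, 51]
enqueue(44): queue = [48, 52, 78, 51, 44]
enqueue(23): queue = [48, 52, 78, 51, 44, 23]
dequeue(): queue = [52, 78, 51, 44, 23]
enqueue(79): queue = [52, 78, 51, 44, 23, 79]
enqueue(67): queue = [52, 78, 51, 44, 23, 79, 67]

Answer: 52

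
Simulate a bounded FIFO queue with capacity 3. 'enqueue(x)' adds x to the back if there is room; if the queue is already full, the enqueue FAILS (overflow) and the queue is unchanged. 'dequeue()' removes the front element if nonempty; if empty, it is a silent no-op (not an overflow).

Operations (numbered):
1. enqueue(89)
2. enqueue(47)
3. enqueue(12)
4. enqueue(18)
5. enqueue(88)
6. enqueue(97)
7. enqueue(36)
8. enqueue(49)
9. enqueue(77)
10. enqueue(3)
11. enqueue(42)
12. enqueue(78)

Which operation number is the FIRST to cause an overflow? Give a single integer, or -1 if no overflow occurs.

1. enqueue(89): size=1
2. enqueue(47): size=2
3. enqueue(12): size=3
4. enqueue(18): size=3=cap → OVERFLOW (fail)
5. enqueue(88): size=3=cap → OVERFLOW (fail)
6. enqueue(97): size=3=cap → OVERFLOW (fail)
7. enqueue(36): size=3=cap → OVERFLOW (fail)
8. enqueue(49): size=3=cap → OVERFLOW (fail)
9. enqueue(77): size=3=cap → OVERFLOW (fail)
10. enqueue(3): size=3=cap → OVERFLOW (fail)
11. enqueue(42): size=3=cap → OVERFLOW (fail)
12. enqueue(78): size=3=cap → OVERFLOW (fail)

Answer: 4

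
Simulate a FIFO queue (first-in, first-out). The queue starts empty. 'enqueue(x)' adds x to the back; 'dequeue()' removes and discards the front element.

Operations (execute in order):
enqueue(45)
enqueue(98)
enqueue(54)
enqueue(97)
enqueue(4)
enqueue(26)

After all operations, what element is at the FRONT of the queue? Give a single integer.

Answer: 45

Derivation:
enqueue(45): queue = [45]
enqueue(98): queue = [45, 98]
enqueue(54): queue = [45, 98, 54]
enqueue(97): queue = [45, 98, 54, 97]
enqueue(4): queue = [45, 98, 54, 97, 4]
enqueue(26): queue = [45, 98, 54, 97, 4, 26]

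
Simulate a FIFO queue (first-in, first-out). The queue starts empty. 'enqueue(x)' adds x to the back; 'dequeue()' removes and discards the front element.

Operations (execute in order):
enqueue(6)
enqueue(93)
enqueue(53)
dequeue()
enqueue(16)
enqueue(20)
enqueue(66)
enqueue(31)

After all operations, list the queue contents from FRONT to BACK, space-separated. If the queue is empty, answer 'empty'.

Answer: 93 53 16 20 66 31

Derivation:
enqueue(6): [6]
enqueue(93): [6, 93]
enqueue(53): [6, 93, 53]
dequeue(): [93, 53]
enqueue(16): [93, 53, 16]
enqueue(20): [93, 53, 16, 20]
enqueue(66): [93, 53, 16, 20, 66]
enqueue(31): [93, 53, 16, 20, 66, 31]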